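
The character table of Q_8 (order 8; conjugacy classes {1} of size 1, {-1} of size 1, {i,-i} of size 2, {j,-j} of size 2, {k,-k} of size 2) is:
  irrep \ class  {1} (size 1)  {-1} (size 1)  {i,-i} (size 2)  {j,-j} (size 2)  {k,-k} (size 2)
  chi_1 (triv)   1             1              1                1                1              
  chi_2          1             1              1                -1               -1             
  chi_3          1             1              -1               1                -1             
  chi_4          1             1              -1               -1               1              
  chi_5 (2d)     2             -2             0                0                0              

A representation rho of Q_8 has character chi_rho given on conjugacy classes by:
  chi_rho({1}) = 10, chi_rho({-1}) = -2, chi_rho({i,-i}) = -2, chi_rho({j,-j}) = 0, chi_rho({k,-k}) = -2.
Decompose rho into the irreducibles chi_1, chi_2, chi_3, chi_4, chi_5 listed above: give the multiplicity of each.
Multiplicities: chi_1: 0, chi_2: 1, chi_3: 2, chi_4: 1, chi_5: 3.

Why: Use <chi_rho, chi> = (1/|G|) sum_C |C| * chi_rho(C) * conj(chi(C)) with |G| = 8 for each irreducible chi in the table:
  <chi_rho, chi_1> = (1/8)[1*(10)*conj(1) + 1*(-2)*conj(1) + 2*(-2)*conj(1) + 2*(0)*conj(1) + 2*(-2)*conj(1)]
      = (1/8)[(10) + (-2) + (-4) + (0) + (-4)] = 0/8 = 0
  <chi_rho, chi_2> = (1/8)[1*(10)*conj(1) + 1*(-2)*conj(1) + 2*(-2)*conj(1) + 2*(0)*conj(-1) + 2*(-2)*conj(-1)]
      = (1/8)[(10) + (-2) + (-4) + (0) + (4)] = 8/8 = 1
  <chi_rho, chi_3> = (1/8)[1*(10)*conj(1) + 1*(-2)*conj(1) + 2*(-2)*conj(-1) + 2*(0)*conj(1) + 2*(-2)*conj(-1)]
      = (1/8)[(10) + (-2) + (4) + (0) + (4)] = 16/8 = 2
  <chi_rho, chi_4> = (1/8)[1*(10)*conj(1) + 1*(-2)*conj(1) + 2*(-2)*conj(-1) + 2*(0)*conj(-1) + 2*(-2)*conj(1)]
      = (1/8)[(10) + (-2) + (4) + (0) + (-4)] = 8/8 = 1
  <chi_rho, chi_5> = (1/8)[1*(10)*conj(2) + 1*(-2)*conj(-2) + 2*(-2)*conj(0) + 2*(0)*conj(0) + 2*(-2)*conj(0)]
      = (1/8)[(20) + (4) + (0) + (0) + (0)] = 24/8 = 3
Dimension check: dim(rho) = sum (mult * dim) = 0*1 + 1*1 + 2*1 + 1*1 + 3*2 = 10 = chi_rho(e) = 10.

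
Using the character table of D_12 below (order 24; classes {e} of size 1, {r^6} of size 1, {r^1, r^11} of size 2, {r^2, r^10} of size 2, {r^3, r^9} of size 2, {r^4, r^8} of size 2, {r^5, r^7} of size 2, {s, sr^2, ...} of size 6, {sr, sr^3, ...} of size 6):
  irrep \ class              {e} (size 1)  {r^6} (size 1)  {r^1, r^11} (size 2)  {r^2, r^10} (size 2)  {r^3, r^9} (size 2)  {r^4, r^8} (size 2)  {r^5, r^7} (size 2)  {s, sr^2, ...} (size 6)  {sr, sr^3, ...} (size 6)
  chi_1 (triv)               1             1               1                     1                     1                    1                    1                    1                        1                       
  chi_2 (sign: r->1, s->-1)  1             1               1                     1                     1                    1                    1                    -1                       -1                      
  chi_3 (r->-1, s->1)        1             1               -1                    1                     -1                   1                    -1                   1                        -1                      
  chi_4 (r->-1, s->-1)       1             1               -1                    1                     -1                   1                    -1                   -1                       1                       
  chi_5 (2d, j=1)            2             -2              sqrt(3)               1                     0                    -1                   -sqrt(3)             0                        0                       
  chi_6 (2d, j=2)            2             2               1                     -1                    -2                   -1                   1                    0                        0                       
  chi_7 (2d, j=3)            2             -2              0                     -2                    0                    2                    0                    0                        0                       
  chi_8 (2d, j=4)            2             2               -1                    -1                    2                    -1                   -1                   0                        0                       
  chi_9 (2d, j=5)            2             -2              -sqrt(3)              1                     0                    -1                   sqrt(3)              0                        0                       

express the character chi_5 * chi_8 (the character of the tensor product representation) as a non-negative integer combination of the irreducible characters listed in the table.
chi_5 tensor chi_8 = chi_7 + chi_9 (all other irreducibles have multiplicity 0).

Solution. The character of a tensor product is the pointwise product (chi_5 * chi_8)(C) = chi_5(C) * chi_8(C):
  {e}: (2)*(2), {r^6}: (-2)*(2), {r^1, r^11}: (sqrt(3))*(-1), {r^2, r^10}: (1)*(-1), {r^3, r^9}: (0)*(2), {r^4, r^8}: (-1)*(-1), {r^5, r^7}: (-sqrt(3))*(-1), {s, sr^2, ...}: (0)*(0), {sr, sr^3, ...}: (0)*(0)
so (chi_5 * chi_8) takes values
  {e} -> 4, {r^6} -> -4, {r^1, r^11} -> -sqrt(3), {r^2, r^10} -> -1, {r^3, r^9} -> 0, {r^4, r^8} -> 1, {r^5, r^7} -> sqrt(3), {s, sr^2, ...} -> 0, {sr, sr^3, ...} -> 0.
Now take the inner product of this character with each irreducible chi from the table, <chi_5*chi_8, chi> = (1/24) sum_C |C| (chi_5*chi_8)(C) conj(chi(C)):
  <chi_5*chi_8, chi_1> = (1/24)[1*(4)*conj(1) + 1*(-4)*conj(1) + 2*(-sqrt(3))*conj(1) + 2*(-1)*conj(1) + 2*(0)*conj(1) + 2*(1)*conj(1) + 2*(sqrt(3))*conj(1) + 6*(0)*conj(1) + 6*(0)*conj(1)]
      = (1/24)[(4) + (-4) + (-2*sqrt(3)) + (-2) + (0) + (2) + (2*sqrt(3)) + (0) + (0)] = 0/24 = 0
  <chi_5*chi_8, chi_2> = (1/24)[1*(4)*conj(1) + 1*(-4)*conj(1) + 2*(-sqrt(3))*conj(1) + 2*(-1)*conj(1) + 2*(0)*conj(1) + 2*(1)*conj(1) + 2*(sqrt(3))*conj(1) + 6*(0)*conj(-1) + 6*(0)*conj(-1)]
      = (1/24)[(4) + (-4) + (-2*sqrt(3)) + (-2) + (0) + (2) + (2*sqrt(3)) + (0) + (0)] = 0/24 = 0
  <chi_5*chi_8, chi_3> = (1/24)[1*(4)*conj(1) + 1*(-4)*conj(1) + 2*(-sqrt(3))*conj(-1) + 2*(-1)*conj(1) + 2*(0)*conj(-1) + 2*(1)*conj(1) + 2*(sqrt(3))*conj(-1) + 6*(0)*conj(1) + 6*(0)*conj(-1)]
      = (1/24)[(4) + (-4) + (2*sqrt(3)) + (-2) + (0) + (2) + (-2*sqrt(3)) + (0) + (0)] = 0/24 = 0
  <chi_5*chi_8, chi_4> = (1/24)[1*(4)*conj(1) + 1*(-4)*conj(1) + 2*(-sqrt(3))*conj(-1) + 2*(-1)*conj(1) + 2*(0)*conj(-1) + 2*(1)*conj(1) + 2*(sqrt(3))*conj(-1) + 6*(0)*conj(-1) + 6*(0)*conj(1)]
      = (1/24)[(4) + (-4) + (2*sqrt(3)) + (-2) + (0) + (2) + (-2*sqrt(3)) + (0) + (0)] = 0/24 = 0
  <chi_5*chi_8, chi_5> = (1/24)[1*(4)*conj(2) + 1*(-4)*conj(-2) + 2*(-sqrt(3))*conj(sqrt(3)) + 2*(-1)*conj(1) + 2*(0)*conj(0) + 2*(1)*conj(-1) + 2*(sqrt(3))*conj(-sqrt(3)) + 6*(0)*conj(0) + 6*(0)*conj(0)]
      = (1/24)[(8) + (8) + (-6) + (-2) + (0) + (-2) + (-6) + (0) + (0)] = 0/24 = 0
  <chi_5*chi_8, chi_6> = (1/24)[1*(4)*conj(2) + 1*(-4)*conj(2) + 2*(-sqrt(3))*conj(1) + 2*(-1)*conj(-1) + 2*(0)*conj(-2) + 2*(1)*conj(-1) + 2*(sqrt(3))*conj(1) + 6*(0)*conj(0) + 6*(0)*conj(0)]
      = (1/24)[(8) + (-8) + (-2*sqrt(3)) + (2) + (0) + (-2) + (2*sqrt(3)) + (0) + (0)] = 0/24 = 0
  <chi_5*chi_8, chi_7> = (1/24)[1*(4)*conj(2) + 1*(-4)*conj(-2) + 2*(-sqrt(3))*conj(0) + 2*(-1)*conj(-2) + 2*(0)*conj(0) + 2*(1)*conj(2) + 2*(sqrt(3))*conj(0) + 6*(0)*conj(0) + 6*(0)*conj(0)]
      = (1/24)[(8) + (8) + (0) + (4) + (0) + (4) + (0) + (0) + (0)] = 24/24 = 1
  <chi_5*chi_8, chi_8> = (1/24)[1*(4)*conj(2) + 1*(-4)*conj(2) + 2*(-sqrt(3))*conj(-1) + 2*(-1)*conj(-1) + 2*(0)*conj(2) + 2*(1)*conj(-1) + 2*(sqrt(3))*conj(-1) + 6*(0)*conj(0) + 6*(0)*conj(0)]
      = (1/24)[(8) + (-8) + (2*sqrt(3)) + (2) + (0) + (-2) + (-2*sqrt(3)) + (0) + (0)] = 0/24 = 0
  <chi_5*chi_8, chi_9> = (1/24)[1*(4)*conj(2) + 1*(-4)*conj(-2) + 2*(-sqrt(3))*conj(-sqrt(3)) + 2*(-1)*conj(1) + 2*(0)*conj(0) + 2*(1)*conj(-1) + 2*(sqrt(3))*conj(sqrt(3)) + 6*(0)*conj(0) + 6*(0)*conj(0)]
      = (1/24)[(8) + (8) + (6) + (-2) + (0) + (-2) + (6) + (0) + (0)] = 24/24 = 1
Hence the multiplicities are chi_7: 1, chi_9: 1. Dimension check: dim(chi_5)*dim(chi_8) = 2*2 = 4 and sum (mult * dim) = 1*2 + 1*2 = 4.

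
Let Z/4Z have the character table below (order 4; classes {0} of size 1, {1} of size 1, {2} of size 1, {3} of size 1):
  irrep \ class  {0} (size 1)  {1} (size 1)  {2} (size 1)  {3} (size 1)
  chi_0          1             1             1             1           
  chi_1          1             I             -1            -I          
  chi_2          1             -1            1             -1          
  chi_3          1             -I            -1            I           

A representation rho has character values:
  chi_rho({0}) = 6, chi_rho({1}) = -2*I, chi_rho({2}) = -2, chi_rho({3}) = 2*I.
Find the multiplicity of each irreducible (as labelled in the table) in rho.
Multiplicities: chi_0: 1, chi_1: 1, chi_2: 1, chi_3: 3.

Solution. Use <chi_rho, chi> = (1/|G|) sum_C |C| * chi_rho(C) * conj(chi(C)) with |G| = 4 for each irreducible chi in the table:
  <chi_rho, chi_0> = (1/4)[1*(6)*conj(1) + 1*(-2*I)*conj(1) + 1*(-2)*conj(1) + 1*(2*I)*conj(1)]
      = (1/4)[(6) + (-2*I) + (-2) + (2*I)] = 4/4 = 1
  <chi_rho, chi_1> = (1/4)[1*(6)*conj(1) + 1*(-2*I)*conj(I) + 1*(-2)*conj(-1) + 1*(2*I)*conj(-I)]
      = (1/4)[(6) + (-2) + (2) + (-2)] = 4/4 = 1
  <chi_rho, chi_2> = (1/4)[1*(6)*conj(1) + 1*(-2*I)*conj(-1) + 1*(-2)*conj(1) + 1*(2*I)*conj(-1)]
      = (1/4)[(6) + (2*I) + (-2) + (-2*I)] = 4/4 = 1
  <chi_rho, chi_3> = (1/4)[1*(6)*conj(1) + 1*(-2*I)*conj(-I) + 1*(-2)*conj(-1) + 1*(2*I)*conj(I)]
      = (1/4)[(6) + (2) + (2) + (2)] = 12/4 = 3
(Exp terms are combined using exp(i*s)*conj(exp(i*t)) = exp(i*(s-t)), and sums of them are collapsed using the identity that for every m > 1 the m distinct m-th roots of unity sum to 0, e.g. 1 + exp(2*I*pi/3) + exp(-2*I*pi/3) = 0.)
Dimension check: dim(rho) = sum (mult * dim) = 1*1 + 1*1 + 1*1 + 3*1 = 6 = chi_rho(e) = 6.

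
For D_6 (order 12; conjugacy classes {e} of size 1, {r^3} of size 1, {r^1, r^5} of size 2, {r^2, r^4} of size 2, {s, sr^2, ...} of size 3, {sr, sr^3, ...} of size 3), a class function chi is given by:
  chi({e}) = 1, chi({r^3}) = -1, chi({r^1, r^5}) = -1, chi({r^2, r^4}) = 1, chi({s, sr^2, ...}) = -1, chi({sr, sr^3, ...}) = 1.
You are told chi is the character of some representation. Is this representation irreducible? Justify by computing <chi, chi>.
Irreducible: <chi, chi> = 1.

Argument: <chi, chi> = (1/|G|) sum_C |C| * |chi(C)|^2 = (1/12)[1*|1|^2 + 1*|-1|^2 + 2*|-1|^2 + 2*|1|^2 + 3*|-1|^2 + 3*|1|^2]
  = (1/12)[(1) + (1) + (2) + (2) + (3) + (3)] = 12/12 = 1.
A character is irreducible iff <chi, chi> = 1, so this representation is irreducible.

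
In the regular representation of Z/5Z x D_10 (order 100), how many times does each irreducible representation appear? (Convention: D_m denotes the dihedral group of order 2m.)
Each irreducible V_i of dimension d_i appears with multiplicity d_i, i.e. rho_reg = (direct sum over all irreducibles V_i) d_i V_i. The irreducible dimensions for Z/5Z x D_10 are 1, 1, 1, 1, 1, 1, 1, 1, 1, 1, 1, 1, 1, 1, 1, 1, 1, 1, 1, 1, 2, 2, 2, 2, 2, 2, 2, 2, 2, 2, 2, 2, 2, 2, 2, 2, 2, 2, 2, 2: 20 irreducibles of dimension 1, each with multiplicity 1; 20 irreducibles of dimension 2, each with multiplicity 2. Total dimension 20*1*1 + 20*2*2 = 100 = |G|.

General theorem: in the regular representation of a finite group G, each irreducible appears with multiplicity equal to its dimension. Check: dim(rho_reg) = sum d_i^2 = 1 + 1 + 1 + 1 + 1 + 1 + 1 + 1 + 1 + 1 + 1 + 1 + 1 + 1 + 1 + 1 + 1 + 1 + 1 + 1 + 4 + 4 + 4 + 4 + 4 + 4 + 4 + 4 + 4 + 4 + 4 + 4 + 4 + 4 + 4 + 4 + 4 + 4 + 4 + 4 = 100 = |G|.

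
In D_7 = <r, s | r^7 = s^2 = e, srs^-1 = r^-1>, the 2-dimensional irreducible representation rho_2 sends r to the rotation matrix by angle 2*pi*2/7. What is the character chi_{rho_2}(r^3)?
chi_{rho_2}(r^3) = 2*cos(2*pi*2*3/7) = 2*cos(2*pi/7)

Why: rho_2(r^3) is rotation by angle 2*pi*2*3/7, whose trace is 2*cos(2*pi*2*3/7) = 2*cos(2*pi/7).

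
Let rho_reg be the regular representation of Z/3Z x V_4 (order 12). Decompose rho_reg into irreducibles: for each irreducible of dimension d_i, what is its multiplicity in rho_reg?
Each irreducible V_i of dimension d_i appears with multiplicity d_i, i.e. rho_reg = (direct sum over all irreducibles V_i) d_i V_i. The irreducible dimensions for Z/3Z x V_4 are 1, 1, 1, 1, 1, 1, 1, 1, 1, 1, 1, 1: 12 irreducibles of dimension 1, each with multiplicity 1. Total dimension 12*1*1 = 12 = |G|.

Explanation: General theorem: in the regular representation of a finite group G, each irreducible appears with multiplicity equal to its dimension. Check: dim(rho_reg) = sum d_i^2 = 1 + 1 + 1 + 1 + 1 + 1 + 1 + 1 + 1 + 1 + 1 + 1 = 12 = |G|.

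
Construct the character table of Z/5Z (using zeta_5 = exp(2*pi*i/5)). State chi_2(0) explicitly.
Character table of Z/5Z (irreps indexed chi_0,...,chi_4 with chi_k(m) = zeta_5^(k*m), zeta_5 = exp(2*pi*i/5)):
  irrep \ class  {0} (size 1)  {1} (size 1)    {2} (size 1)    {3} (size 1)    {4} (size 1)  
  chi_0          1             1               1               1               1             
  chi_1          1             exp(2*I*pi/5)   exp(4*I*pi/5)   exp(-4*I*pi/5)  exp(-2*I*pi/5)
  chi_2          1             exp(4*I*pi/5)   exp(-2*I*pi/5)  exp(2*I*pi/5)   exp(-4*I*pi/5)
  chi_3          1             exp(-4*I*pi/5)  exp(2*I*pi/5)   exp(-2*I*pi/5)  exp(4*I*pi/5) 
  chi_4          1             exp(-2*I*pi/5)  exp(-4*I*pi/5)  exp(4*I*pi/5)   exp(2*I*pi/5) 

Spot check: chi_2(0) = zeta_5^(2*0) = zeta_5^0 = 1.

Reasoning: Z/5Z is abelian, so all 5 irreducible complex representations are 1-dimensional. They are given by chi_k(m) = zeta_5^(k*m) for k = 0,...,4. Row orthogonality: sum_m chi_k(m) conj(chi_l(m)) = 5 * [k = l].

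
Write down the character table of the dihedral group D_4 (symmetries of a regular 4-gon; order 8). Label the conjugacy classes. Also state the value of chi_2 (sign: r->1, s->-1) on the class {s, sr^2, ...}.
Conjugacy classes: {e} of size 1, {r^2} of size 1, {r^1, r^3} of size 2, {s, sr^2, ...} of size 2, {sr, sr^3, ...} of size 2.
Character table:
  irrep \ class              {e} (size 1)  {r^2} (size 1)  {r^1, r^3} (size 2)  {s, sr^2, ...} (size 2)  {sr, sr^3, ...} (size 2)
  chi_1 (triv)               1             1               1                    1                        1                       
  chi_2 (sign: r->1, s->-1)  1             1               1                    -1                       -1                      
  chi_3 (r->-1, s->1)        1             1               -1                   1                        -1                      
  chi_4 (r->-1, s->-1)       1             1               -1                   -1                       1                       
  chi_5 (2d, j=1)            2             -2              0                    0                        0                       

Spot check: chi_2 (sign: r->1, s->-1) on {s, sr^2, ...} = -1.

Explanation: D_4 has order 2*4 = 8 with 5 conjugacy classes, hence 5 irreducibles. Sum of squared dims 1 + 1 + 1 + 1 + 4 = 8 = |G|. Linear characters come from the abelianisation; the 2-dimensional irreps have character r^k -> 2*cos(2*pi*j*k/4), reflections -> 0.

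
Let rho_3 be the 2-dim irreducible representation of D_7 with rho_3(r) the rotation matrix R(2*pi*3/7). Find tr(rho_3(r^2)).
chi_{rho_3}(r^2) = 2*cos(2*pi*3*2/7) = 2*cos(2*pi/7)

Explanation: rho_3(r^2) is rotation by angle 2*pi*3*2/7, whose trace is 2*cos(2*pi*3*2/7) = 2*cos(2*pi/7).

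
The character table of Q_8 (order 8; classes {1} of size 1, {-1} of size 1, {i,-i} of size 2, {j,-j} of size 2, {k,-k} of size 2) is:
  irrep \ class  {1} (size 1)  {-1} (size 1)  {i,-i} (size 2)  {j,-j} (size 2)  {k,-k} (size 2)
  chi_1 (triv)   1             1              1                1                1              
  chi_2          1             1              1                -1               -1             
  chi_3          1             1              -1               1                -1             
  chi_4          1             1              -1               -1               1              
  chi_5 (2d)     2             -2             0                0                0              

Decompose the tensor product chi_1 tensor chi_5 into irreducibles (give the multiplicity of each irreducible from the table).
chi_1 tensor chi_5 = chi_5 (all other irreducibles have multiplicity 0).

Derivation: The character of a tensor product is the pointwise product (chi_1 * chi_5)(C) = chi_1(C) * chi_5(C):
  {1}: (1)*(2), {-1}: (1)*(-2), {i,-i}: (1)*(0), {j,-j}: (1)*(0), {k,-k}: (1)*(0)
so (chi_1 * chi_5) takes values
  {1} -> 2, {-1} -> -2, {i,-i} -> 0, {j,-j} -> 0, {k,-k} -> 0.
Now take the inner product of this character with each irreducible chi from the table, <chi_1*chi_5, chi> = (1/8) sum_C |C| (chi_1*chi_5)(C) conj(chi(C)):
  <chi_1*chi_5, chi_1> = (1/8)[1*(2)*conj(1) + 1*(-2)*conj(1) + 2*(0)*conj(1) + 2*(0)*conj(1) + 2*(0)*conj(1)]
      = (1/8)[(2) + (-2) + (0) + (0) + (0)] = 0/8 = 0
  <chi_1*chi_5, chi_2> = (1/8)[1*(2)*conj(1) + 1*(-2)*conj(1) + 2*(0)*conj(1) + 2*(0)*conj(-1) + 2*(0)*conj(-1)]
      = (1/8)[(2) + (-2) + (0) + (0) + (0)] = 0/8 = 0
  <chi_1*chi_5, chi_3> = (1/8)[1*(2)*conj(1) + 1*(-2)*conj(1) + 2*(0)*conj(-1) + 2*(0)*conj(1) + 2*(0)*conj(-1)]
      = (1/8)[(2) + (-2) + (0) + (0) + (0)] = 0/8 = 0
  <chi_1*chi_5, chi_4> = (1/8)[1*(2)*conj(1) + 1*(-2)*conj(1) + 2*(0)*conj(-1) + 2*(0)*conj(-1) + 2*(0)*conj(1)]
      = (1/8)[(2) + (-2) + (0) + (0) + (0)] = 0/8 = 0
  <chi_1*chi_5, chi_5> = (1/8)[1*(2)*conj(2) + 1*(-2)*conj(-2) + 2*(0)*conj(0) + 2*(0)*conj(0) + 2*(0)*conj(0)]
      = (1/8)[(4) + (4) + (0) + (0) + (0)] = 8/8 = 1
Hence the multiplicities are chi_5: 1. Dimension check: dim(chi_1)*dim(chi_5) = 1*2 = 2 and sum (mult * dim) = 1*2 = 2.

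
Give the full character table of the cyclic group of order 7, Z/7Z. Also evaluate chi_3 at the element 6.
Character table of Z/7Z (irreps indexed chi_0,...,chi_6 with chi_k(m) = zeta_7^(k*m), zeta_7 = exp(2*pi*i/7)):
  irrep \ class  {0} (size 1)  {1} (size 1)    {2} (size 1)    {3} (size 1)    {4} (size 1)    {5} (size 1)    {6} (size 1)  
  chi_0          1             1               1               1               1               1               1             
  chi_1          1             exp(2*I*pi/7)   exp(4*I*pi/7)   exp(6*I*pi/7)   exp(-6*I*pi/7)  exp(-4*I*pi/7)  exp(-2*I*pi/7)
  chi_2          1             exp(4*I*pi/7)   exp(-6*I*pi/7)  exp(-2*I*pi/7)  exp(2*I*pi/7)   exp(6*I*pi/7)   exp(-4*I*pi/7)
  chi_3          1             exp(6*I*pi/7)   exp(-2*I*pi/7)  exp(4*I*pi/7)   exp(-4*I*pi/7)  exp(2*I*pi/7)   exp(-6*I*pi/7)
  chi_4          1             exp(-6*I*pi/7)  exp(2*I*pi/7)   exp(-4*I*pi/7)  exp(4*I*pi/7)   exp(-2*I*pi/7)  exp(6*I*pi/7) 
  chi_5          1             exp(-4*I*pi/7)  exp(6*I*pi/7)   exp(2*I*pi/7)   exp(-2*I*pi/7)  exp(-6*I*pi/7)  exp(4*I*pi/7) 
  chi_6          1             exp(-2*I*pi/7)  exp(-4*I*pi/7)  exp(-6*I*pi/7)  exp(6*I*pi/7)   exp(4*I*pi/7)   exp(2*I*pi/7) 

Spot check: chi_3(6) = zeta_7^(3*6) = zeta_7^18 = exp(-6*I*pi/7).

Explanation: Z/7Z is abelian, so all 7 irreducible complex representations are 1-dimensional. They are given by chi_k(m) = zeta_7^(k*m) for k = 0,...,6. Row orthogonality: sum_m chi_k(m) conj(chi_l(m)) = 7 * [k = l].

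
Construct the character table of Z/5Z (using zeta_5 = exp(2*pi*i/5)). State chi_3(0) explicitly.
Character table of Z/5Z (irreps indexed chi_0,...,chi_4 with chi_k(m) = zeta_5^(k*m), zeta_5 = exp(2*pi*i/5)):
  irrep \ class  {0} (size 1)  {1} (size 1)    {2} (size 1)    {3} (size 1)    {4} (size 1)  
  chi_0          1             1               1               1               1             
  chi_1          1             exp(2*I*pi/5)   exp(4*I*pi/5)   exp(-4*I*pi/5)  exp(-2*I*pi/5)
  chi_2          1             exp(4*I*pi/5)   exp(-2*I*pi/5)  exp(2*I*pi/5)   exp(-4*I*pi/5)
  chi_3          1             exp(-4*I*pi/5)  exp(2*I*pi/5)   exp(-2*I*pi/5)  exp(4*I*pi/5) 
  chi_4          1             exp(-2*I*pi/5)  exp(-4*I*pi/5)  exp(4*I*pi/5)   exp(2*I*pi/5) 

Spot check: chi_3(0) = zeta_5^(3*0) = zeta_5^0 = 1.

Z/5Z is abelian, so all 5 irreducible complex representations are 1-dimensional. They are given by chi_k(m) = zeta_5^(k*m) for k = 0,...,4. Row orthogonality: sum_m chi_k(m) conj(chi_l(m)) = 5 * [k = l].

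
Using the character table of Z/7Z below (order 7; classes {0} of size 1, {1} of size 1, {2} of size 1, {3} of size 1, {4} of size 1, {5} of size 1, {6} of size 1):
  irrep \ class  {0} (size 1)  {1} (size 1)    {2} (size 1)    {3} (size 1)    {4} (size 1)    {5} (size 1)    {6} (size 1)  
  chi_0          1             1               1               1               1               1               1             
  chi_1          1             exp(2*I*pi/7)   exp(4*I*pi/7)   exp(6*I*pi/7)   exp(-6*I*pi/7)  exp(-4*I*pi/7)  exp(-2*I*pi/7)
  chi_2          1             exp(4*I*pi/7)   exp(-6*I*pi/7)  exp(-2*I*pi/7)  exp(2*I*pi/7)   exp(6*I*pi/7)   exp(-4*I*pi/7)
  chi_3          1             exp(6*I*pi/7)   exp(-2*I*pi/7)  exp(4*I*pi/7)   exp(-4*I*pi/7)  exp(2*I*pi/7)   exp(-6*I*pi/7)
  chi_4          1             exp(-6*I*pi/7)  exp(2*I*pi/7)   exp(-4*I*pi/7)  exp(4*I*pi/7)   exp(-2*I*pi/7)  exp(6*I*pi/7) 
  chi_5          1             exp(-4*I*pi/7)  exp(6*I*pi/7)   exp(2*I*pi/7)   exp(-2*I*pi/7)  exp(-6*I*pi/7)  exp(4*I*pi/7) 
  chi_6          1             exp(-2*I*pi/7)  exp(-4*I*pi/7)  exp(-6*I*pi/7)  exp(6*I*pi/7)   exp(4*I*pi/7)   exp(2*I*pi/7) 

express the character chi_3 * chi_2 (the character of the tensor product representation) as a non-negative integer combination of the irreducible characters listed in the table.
chi_3 tensor chi_2 = chi_5 (all other irreducibles have multiplicity 0).

The character of a tensor product is the pointwise product (chi_3 * chi_2)(C) = chi_3(C) * chi_2(C):
  {0}: (1)*(1), {1}: (exp(6*I*pi/7))*(exp(4*I*pi/7)), {2}: (exp(-2*I*pi/7))*(exp(-6*I*pi/7)), {3}: (exp(4*I*pi/7))*(exp(-2*I*pi/7)), {4}: (exp(-4*I*pi/7))*(exp(2*I*pi/7)), {5}: (exp(2*I*pi/7))*(exp(6*I*pi/7)), {6}: (exp(-6*I*pi/7))*(exp(-4*I*pi/7))
so (chi_3 * chi_2) takes values
  {0} -> 1, {1} -> exp(-4*I*pi/7), {2} -> exp(6*I*pi/7), {3} -> exp(2*I*pi/7), {4} -> exp(-2*I*pi/7), {5} -> exp(-6*I*pi/7), {6} -> exp(4*I*pi/7).
Now take the inner product of this character with each irreducible chi from the table, <chi_3*chi_2, chi> = (1/7) sum_C |C| (chi_3*chi_2)(C) conj(chi(C)):
  <chi_3*chi_2, chi_0> = (1/7)[1*(1)*conj(1) + 1*(exp(-4*I*pi/7))*conj(1) + 1*(exp(6*I*pi/7))*conj(1) + 1*(exp(2*I*pi/7))*conj(1) + 1*(exp(-2*I*pi/7))*conj(1) + 1*(exp(-6*I*pi/7))*conj(1) + 1*(exp(4*I*pi/7))*conj(1)]
      = (1/7)[(1) + (exp(-4*I*pi/7)) + (exp(6*I*pi/7)) + (exp(2*I*pi/7)) + (exp(-2*I*pi/7)) + (exp(-6*I*pi/7)) + (exp(4*I*pi/7))] = 0/7 = 0
  <chi_3*chi_2, chi_1> = (1/7)[1*(1)*conj(1) + 1*(exp(-4*I*pi/7))*conj(exp(2*I*pi/7)) + 1*(exp(6*I*pi/7))*conj(exp(4*I*pi/7)) + 1*(exp(2*I*pi/7))*conj(exp(6*I*pi/7)) + 1*(exp(-2*I*pi/7))*conj(exp(-6*I*pi/7)) + 1*(exp(-6*I*pi/7))*conj(exp(-4*I*pi/7)) + 1*(exp(4*I*pi/7))*conj(exp(-2*I*pi/7))]
      = (1/7)[(1) + (exp(-6*I*pi/7)) + (exp(2*I*pi/7)) + (exp(-4*I*pi/7)) + (exp(4*I*pi/7)) + (exp(-2*I*pi/7)) + (exp(6*I*pi/7))] = 0/7 = 0
  <chi_3*chi_2, chi_2> = (1/7)[1*(1)*conj(1) + 1*(exp(-4*I*pi/7))*conj(exp(4*I*pi/7)) + 1*(exp(6*I*pi/7))*conj(exp(-6*I*pi/7)) + 1*(exp(2*I*pi/7))*conj(exp(-2*I*pi/7)) + 1*(exp(-2*I*pi/7))*conj(exp(2*I*pi/7)) + 1*(exp(-6*I*pi/7))*conj(exp(6*I*pi/7)) + 1*(exp(4*I*pi/7))*conj(exp(-4*I*pi/7))]
      = (1/7)[(1) + (exp(6*I*pi/7)) + (exp(-2*I*pi/7)) + (exp(4*I*pi/7)) + (exp(-4*I*pi/7)) + (exp(2*I*pi/7)) + (exp(-6*I*pi/7))] = 0/7 = 0
  <chi_3*chi_2, chi_3> = (1/7)[1*(1)*conj(1) + 1*(exp(-4*I*pi/7))*conj(exp(6*I*pi/7)) + 1*(exp(6*I*pi/7))*conj(exp(-2*I*pi/7)) + 1*(exp(2*I*pi/7))*conj(exp(4*I*pi/7)) + 1*(exp(-2*I*pi/7))*conj(exp(-4*I*pi/7)) + 1*(exp(-6*I*pi/7))*conj(exp(2*I*pi/7)) + 1*(exp(4*I*pi/7))*conj(exp(-6*I*pi/7))]
      = (1/7)[(1) + (exp(4*I*pi/7)) + (exp(-6*I*pi/7)) + (exp(-2*I*pi/7)) + (exp(2*I*pi/7)) + (exp(6*I*pi/7)) + (exp(-4*I*pi/7))] = 0/7 = 0
  <chi_3*chi_2, chi_4> = (1/7)[1*(1)*conj(1) + 1*(exp(-4*I*pi/7))*conj(exp(-6*I*pi/7)) + 1*(exp(6*I*pi/7))*conj(exp(2*I*pi/7)) + 1*(exp(2*I*pi/7))*conj(exp(-4*I*pi/7)) + 1*(exp(-2*I*pi/7))*conj(exp(4*I*pi/7)) + 1*(exp(-6*I*pi/7))*conj(exp(-2*I*pi/7)) + 1*(exp(4*I*pi/7))*conj(exp(6*I*pi/7))]
      = (1/7)[(1) + (exp(2*I*pi/7)) + (exp(4*I*pi/7)) + (exp(6*I*pi/7)) + (exp(-6*I*pi/7)) + (exp(-4*I*pi/7)) + (exp(-2*I*pi/7))] = 0/7 = 0
  <chi_3*chi_2, chi_5> = (1/7)[1*(1)*conj(1) + 1*(exp(-4*I*pi/7))*conj(exp(-4*I*pi/7)) + 1*(exp(6*I*pi/7))*conj(exp(6*I*pi/7)) + 1*(exp(2*I*pi/7))*conj(exp(2*I*pi/7)) + 1*(exp(-2*I*pi/7))*conj(exp(-2*I*pi/7)) + 1*(exp(-6*I*pi/7))*conj(exp(-6*I*pi/7)) + 1*(exp(4*I*pi/7))*conj(exp(4*I*pi/7))]
      = (1/7)[(1) + (1) + (1) + (1) + (1) + (1) + (1)] = 7/7 = 1
  <chi_3*chi_2, chi_6> = (1/7)[1*(1)*conj(1) + 1*(exp(-4*I*pi/7))*conj(exp(-2*I*pi/7)) + 1*(exp(6*I*pi/7))*conj(exp(-4*I*pi/7)) + 1*(exp(2*I*pi/7))*conj(exp(-6*I*pi/7)) + 1*(exp(-2*I*pi/7))*conj(exp(6*I*pi/7)) + 1*(exp(-6*I*pi/7))*conj(exp(4*I*pi/7)) + 1*(exp(4*I*pi/7))*conj(exp(2*I*pi/7))]
      = (1/7)[(1) + (exp(-2*I*pi/7)) + (exp(-4*I*pi/7)) + (exp(-6*I*pi/7)) + (exp(6*I*pi/7)) + (exp(4*I*pi/7)) + (exp(2*I*pi/7))] = 0/7 = 0
(Exp terms are combined using exp(i*s)*conj(exp(i*t)) = exp(i*(s-t)), and sums of them are collapsed using the identity that for every m > 1 the m distinct m-th roots of unity sum to 0, e.g. 1 + exp(2*I*pi/3) + exp(-2*I*pi/3) = 0.)
Hence the multiplicities are chi_5: 1. Dimension check: dim(chi_3)*dim(chi_2) = 1*1 = 1 and sum (mult * dim) = 1*1 = 1.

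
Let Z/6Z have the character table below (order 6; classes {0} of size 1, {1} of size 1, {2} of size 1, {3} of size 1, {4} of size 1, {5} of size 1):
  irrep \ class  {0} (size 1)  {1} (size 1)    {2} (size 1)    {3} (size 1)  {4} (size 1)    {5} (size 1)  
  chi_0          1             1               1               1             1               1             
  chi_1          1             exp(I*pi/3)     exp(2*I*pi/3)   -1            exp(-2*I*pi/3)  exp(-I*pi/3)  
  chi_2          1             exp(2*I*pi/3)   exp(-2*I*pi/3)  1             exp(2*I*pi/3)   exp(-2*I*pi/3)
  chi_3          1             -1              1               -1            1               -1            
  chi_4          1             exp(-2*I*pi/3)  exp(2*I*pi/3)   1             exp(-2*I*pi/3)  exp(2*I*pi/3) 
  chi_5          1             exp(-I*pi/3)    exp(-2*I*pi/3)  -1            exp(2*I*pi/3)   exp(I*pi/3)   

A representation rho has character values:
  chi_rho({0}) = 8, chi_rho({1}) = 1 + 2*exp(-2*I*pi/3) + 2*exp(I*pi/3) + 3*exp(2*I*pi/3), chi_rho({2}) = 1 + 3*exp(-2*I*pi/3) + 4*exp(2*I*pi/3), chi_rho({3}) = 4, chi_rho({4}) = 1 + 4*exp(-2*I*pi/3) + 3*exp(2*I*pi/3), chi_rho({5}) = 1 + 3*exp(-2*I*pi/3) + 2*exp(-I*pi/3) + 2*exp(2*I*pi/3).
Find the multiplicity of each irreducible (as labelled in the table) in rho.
Multiplicities: chi_0: 1, chi_1: 2, chi_2: 3, chi_3: 0, chi_4: 2, chi_5: 0.

Argument: Use <chi_rho, chi> = (1/|G|) sum_C |C| * chi_rho(C) * conj(chi(C)) with |G| = 6 for each irreducible chi in the table:
  <chi_rho, chi_0> = (1/6)[1*(8)*conj(1) + 1*(1 + 2*exp(-2*I*pi/3) + 2*exp(I*pi/3) + 3*exp(2*I*pi/3))*conj(1) + 1*(1 + 3*exp(-2*I*pi/3) + 4*exp(2*I*pi/3))*conj(1) + 1*(4)*conj(1) + 1*(1 + 4*exp(-2*I*pi/3) + 3*exp(2*I*pi/3))*conj(1) + 1*(1 + 3*exp(-2*I*pi/3) + 2*exp(-I*pi/3) + 2*exp(2*I*pi/3))*conj(1)]
      = (1/6)[(8) + (1 + 2*exp(-2*I*pi/3) + 2*exp(I*pi/3) + 3*exp(2*I*pi/3)) + (1 + 3*exp(-2*I*pi/3) + 4*exp(2*I*pi/3)) + (4) + (1 + 4*exp(-2*I*pi/3) + 3*exp(2*I*pi/3)) + (1 + 3*exp(-2*I*pi/3) + 2*exp(-I*pi/3) + 2*exp(2*I*pi/3))] = 6/6 = 1
  <chi_rho, chi_1> = (1/6)[1*(8)*conj(1) + 1*(1 + 2*exp(-2*I*pi/3) + 2*exp(I*pi/3) + 3*exp(2*I*pi/3))*conj(exp(I*pi/3)) + 1*(1 + 3*exp(-2*I*pi/3) + 4*exp(2*I*pi/3))*conj(exp(2*I*pi/3)) + 1*(4)*conj(-1) + 1*(1 + 4*exp(-2*I*pi/3) + 3*exp(2*I*pi/3))*conj(exp(-2*I*pi/3)) + 1*(1 + 3*exp(-2*I*pi/3) + 2*exp(-I*pi/3) + 2*exp(2*I*pi/3))*conj(exp(-I*pi/3))]
      = (1/6)[(8) + (exp(-I*pi/3) + 3*exp(I*pi/3)) + (4 + exp(-2*I*pi/3) + 3*exp(2*I*pi/3)) + (-4) + (4 + 3*exp(-2*I*pi/3) + exp(2*I*pi/3)) + (3*exp(-I*pi/3) + exp(I*pi/3))] = 12/6 = 2
  <chi_rho, chi_2> = (1/6)[1*(8)*conj(1) + 1*(1 + 2*exp(-2*I*pi/3) + 2*exp(I*pi/3) + 3*exp(2*I*pi/3))*conj(exp(2*I*pi/3)) + 1*(1 + 3*exp(-2*I*pi/3) + 4*exp(2*I*pi/3))*conj(exp(-2*I*pi/3)) + 1*(4)*conj(1) + 1*(1 + 4*exp(-2*I*pi/3) + 3*exp(2*I*pi/3))*conj(exp(2*I*pi/3)) + 1*(1 + 3*exp(-2*I*pi/3) + 2*exp(-I*pi/3) + 2*exp(2*I*pi/3))*conj(exp(-2*I*pi/3))]
      = (1/6)[(8) + (3 + 2*exp(-I*pi/3) + exp(-2*I*pi/3) + 2*exp(2*I*pi/3)) + (3 + 4*exp(-2*I*pi/3) + exp(2*I*pi/3)) + (4) + (3 + exp(-2*I*pi/3) + 4*exp(2*I*pi/3)) + (3 + 2*exp(-2*I*pi/3) + exp(2*I*pi/3) + 2*exp(I*pi/3))] = 18/6 = 3
  <chi_rho, chi_3> = (1/6)[1*(8)*conj(1) + 1*(1 + 2*exp(-2*I*pi/3) + 2*exp(I*pi/3) + 3*exp(2*I*pi/3))*conj(-1) + 1*(1 + 3*exp(-2*I*pi/3) + 4*exp(2*I*pi/3))*conj(1) + 1*(4)*conj(-1) + 1*(1 + 4*exp(-2*I*pi/3) + 3*exp(2*I*pi/3))*conj(1) + 1*(1 + 3*exp(-2*I*pi/3) + 2*exp(-I*pi/3) + 2*exp(2*I*pi/3))*conj(-1)]
      = (1/6)[(8) + (-1 - 3*exp(2*I*pi/3) - 2*exp(I*pi/3) - 2*exp(-2*I*pi/3)) + (1 + 3*exp(-2*I*pi/3) + 4*exp(2*I*pi/3)) + (-4) + (1 + 4*exp(-2*I*pi/3) + 3*exp(2*I*pi/3)) + (-1 - 2*exp(2*I*pi/3) - 2*exp(-I*pi/3) - 3*exp(-2*I*pi/3))] = 0/6 = 0
  <chi_rho, chi_4> = (1/6)[1*(8)*conj(1) + 1*(1 + 2*exp(-2*I*pi/3) + 2*exp(I*pi/3) + 3*exp(2*I*pi/3))*conj(exp(-2*I*pi/3)) + 1*(1 + 3*exp(-2*I*pi/3) + 4*exp(2*I*pi/3))*conj(exp(2*I*pi/3)) + 1*(4)*conj(1) + 1*(1 + 4*exp(-2*I*pi/3) + 3*exp(2*I*pi/3))*conj(exp(-2*I*pi/3)) + 1*(1 + 3*exp(-2*I*pi/3) + 2*exp(-I*pi/3) + 2*exp(2*I*pi/3))*conj(exp(2*I*pi/3))]
      = (1/6)[(8) + (3*exp(-2*I*pi/3) + exp(2*I*pi/3)) + (4 + exp(-2*I*pi/3) + 3*exp(2*I*pi/3)) + (4) + (4 + 3*exp(-2*I*pi/3) + exp(2*I*pi/3)) + (exp(-2*I*pi/3) + 3*exp(2*I*pi/3))] = 12/6 = 2
  <chi_rho, chi_5> = (1/6)[1*(8)*conj(1) + 1*(1 + 2*exp(-2*I*pi/3) + 2*exp(I*pi/3) + 3*exp(2*I*pi/3))*conj(exp(-I*pi/3)) + 1*(1 + 3*exp(-2*I*pi/3) + 4*exp(2*I*pi/3))*conj(exp(-2*I*pi/3)) + 1*(4)*conj(-1) + 1*(1 + 4*exp(-2*I*pi/3) + 3*exp(2*I*pi/3))*conj(exp(2*I*pi/3)) + 1*(1 + 3*exp(-2*I*pi/3) + 2*exp(-I*pi/3) + 2*exp(2*I*pi/3))*conj(exp(I*pi/3))]
      = (1/6)[(8) + (-3 + 2*exp(-I*pi/3) + exp(I*pi/3) + 2*exp(2*I*pi/3)) + (3 + 4*exp(-2*I*pi/3) + exp(2*I*pi/3)) + (-4) + (3 + exp(-2*I*pi/3) + 4*exp(2*I*pi/3)) + (-3 + 2*exp(-2*I*pi/3) + exp(-I*pi/3) + 2*exp(I*pi/3))] = 0/6 = 0
(Exp terms are combined using exp(i*s)*conj(exp(i*t)) = exp(i*(s-t)), and sums of them are collapsed using the identity that for every m > 1 the m distinct m-th roots of unity sum to 0, e.g. 1 + exp(2*I*pi/3) + exp(-2*I*pi/3) = 0.)
Dimension check: dim(rho) = sum (mult * dim) = 1*1 + 2*1 + 3*1 + 0*1 + 2*1 + 0*1 = 8 = chi_rho(e) = 8.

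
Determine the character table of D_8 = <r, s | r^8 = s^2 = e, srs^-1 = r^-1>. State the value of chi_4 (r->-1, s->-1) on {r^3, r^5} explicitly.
Conjugacy classes: {e} of size 1, {r^4} of size 1, {r^1, r^7} of size 2, {r^2, r^6} of size 2, {r^3, r^5} of size 2, {s, sr^2, ...} of size 4, {sr, sr^3, ...} of size 4.
Character table:
  irrep \ class              {e} (size 1)  {r^4} (size 1)  {r^1, r^7} (size 2)  {r^2, r^6} (size 2)  {r^3, r^5} (size 2)  {s, sr^2, ...} (size 4)  {sr, sr^3, ...} (size 4)
  chi_1 (triv)               1             1               1                    1                    1                    1                        1                       
  chi_2 (sign: r->1, s->-1)  1             1               1                    1                    1                    -1                       -1                      
  chi_3 (r->-1, s->1)        1             1               -1                   1                    -1                   1                        -1                      
  chi_4 (r->-1, s->-1)       1             1               -1                   1                    -1                   -1                       1                       
  chi_5 (2d, j=1)            2             -2              sqrt(2)              0                    -sqrt(2)             0                        0                       
  chi_6 (2d, j=2)            2             2               0                    -2                   0                    0                        0                       
  chi_7 (2d, j=3)            2             -2              -sqrt(2)             0                    sqrt(2)              0                        0                       

Spot check: chi_4 (r->-1, s->-1) on {r^3, r^5} = -1.

Reasoning: D_8 has order 2*8 = 16 with 7 conjugacy classes, hence 7 irreducibles. Sum of squared dims 1 + 1 + 1 + 1 + 4 + 4 + 4 = 16 = |G|. Linear characters come from the abelianisation; the 2-dimensional irreps have character r^k -> 2*cos(2*pi*j*k/8), reflections -> 0.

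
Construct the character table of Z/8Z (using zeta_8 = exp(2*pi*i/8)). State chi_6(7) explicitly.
Character table of Z/8Z (irreps indexed chi_0,...,chi_7 with chi_k(m) = zeta_8^(k*m), zeta_8 = exp(2*pi*i/8)):
  irrep \ class  {0} (size 1)  {1} (size 1)    {2} (size 1)  {3} (size 1)    {4} (size 1)  {5} (size 1)    {6} (size 1)  {7} (size 1)  
  chi_0          1             1               1             1               1             1               1             1             
  chi_1          1             exp(I*pi/4)     I             exp(3*I*pi/4)   -1            exp(-3*I*pi/4)  -I            exp(-I*pi/4)  
  chi_2          1             I               -1            -I              1             I               -1            -I            
  chi_3          1             exp(3*I*pi/4)   -I            exp(I*pi/4)     -1            exp(-I*pi/4)    I             exp(-3*I*pi/4)
  chi_4          1             -1              1             -1              1             -1              1             -1            
  chi_5          1             exp(-3*I*pi/4)  I             exp(-I*pi/4)    -1            exp(I*pi/4)     -I            exp(3*I*pi/4) 
  chi_6          1             -I              -1            I               1             -I              -1            I             
  chi_7          1             exp(-I*pi/4)    -I            exp(-3*I*pi/4)  -1            exp(3*I*pi/4)   I             exp(I*pi/4)   

Spot check: chi_6(7) = zeta_8^(6*7) = zeta_8^42 = I.

Justification: Z/8Z is abelian, so all 8 irreducible complex representations are 1-dimensional. They are given by chi_k(m) = zeta_8^(k*m) for k = 0,...,7. Row orthogonality: sum_m chi_k(m) conj(chi_l(m)) = 8 * [k = l].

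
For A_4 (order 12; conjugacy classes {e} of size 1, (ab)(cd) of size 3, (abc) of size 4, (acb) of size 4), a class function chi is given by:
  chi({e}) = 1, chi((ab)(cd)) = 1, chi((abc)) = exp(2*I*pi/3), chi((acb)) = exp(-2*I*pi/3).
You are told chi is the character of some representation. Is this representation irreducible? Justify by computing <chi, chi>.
Irreducible: <chi, chi> = 1.

Derivation: <chi, chi> = (1/|G|) sum_C |C| * |chi(C)|^2 = (1/12)[1*|1|^2 + 3*|1|^2 + 4*|exp(2*I*pi/3)|^2 + 4*|exp(-2*I*pi/3)|^2]
  = (1/12)[(1) + (3) + (4) + (4)] = 12/12 = 1.
(Exp terms are combined using exp(i*s)*conj(exp(i*t)) = exp(i*(s-t)), and sums of them are collapsed using the identity that for every m > 1 the m distinct m-th roots of unity sum to 0, e.g. 1 + exp(2*I*pi/3) + exp(-2*I*pi/3) = 0.)
A character is irreducible iff <chi, chi> = 1, so this representation is irreducible.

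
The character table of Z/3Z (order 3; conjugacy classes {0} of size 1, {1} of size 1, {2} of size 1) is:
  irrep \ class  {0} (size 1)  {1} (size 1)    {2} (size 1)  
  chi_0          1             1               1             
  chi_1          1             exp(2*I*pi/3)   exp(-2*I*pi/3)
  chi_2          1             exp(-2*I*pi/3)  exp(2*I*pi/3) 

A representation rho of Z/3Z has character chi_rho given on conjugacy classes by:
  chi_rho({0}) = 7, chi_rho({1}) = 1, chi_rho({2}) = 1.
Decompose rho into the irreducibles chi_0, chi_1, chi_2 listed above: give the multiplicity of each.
Multiplicities: chi_0: 3, chi_1: 2, chi_2: 2.

Solution. Use <chi_rho, chi> = (1/|G|) sum_C |C| * chi_rho(C) * conj(chi(C)) with |G| = 3 for each irreducible chi in the table:
  <chi_rho, chi_0> = (1/3)[1*(7)*conj(1) + 1*(1)*conj(1) + 1*(1)*conj(1)]
      = (1/3)[(7) + (1) + (1)] = 9/3 = 3
  <chi_rho, chi_1> = (1/3)[1*(7)*conj(1) + 1*(1)*conj(exp(2*I*pi/3)) + 1*(1)*conj(exp(-2*I*pi/3))]
      = (1/3)[(7) + (2 + 3*exp(-2*I*pi/3) + 2*exp(2*I*pi/3)) + (2 + 2*exp(-2*I*pi/3) + 3*exp(2*I*pi/3))] = 6/3 = 2
  <chi_rho, chi_2> = (1/3)[1*(7)*conj(1) + 1*(1)*conj(exp(-2*I*pi/3)) + 1*(1)*conj(exp(2*I*pi/3))]
      = (1/3)[(7) + (2 + 2*exp(-2*I*pi/3) + 3*exp(2*I*pi/3)) + (2 + 3*exp(-2*I*pi/3) + 2*exp(2*I*pi/3))] = 6/3 = 2
(Exp terms are combined using exp(i*s)*conj(exp(i*t)) = exp(i*(s-t)), and sums of them are collapsed using the identity that for every m > 1 the m distinct m-th roots of unity sum to 0, e.g. 1 + exp(2*I*pi/3) + exp(-2*I*pi/3) = 0.)
Dimension check: dim(rho) = sum (mult * dim) = 3*1 + 2*1 + 2*1 = 7 = chi_rho(e) = 7.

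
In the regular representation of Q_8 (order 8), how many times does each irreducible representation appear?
Each irreducible V_i of dimension d_i appears with multiplicity d_i, i.e. rho_reg = (direct sum over all irreducibles V_i) d_i V_i. The irreducible dimensions for Q_8 are 1, 1, 1, 1, 2: 4 irreducibles of dimension 1, each with multiplicity 1; 1 irreducible of dimension 2, with multiplicity 2. Total dimension 4*1*1 + 1*2*2 = 8 = |G|.

General theorem: in the regular representation of a finite group G, each irreducible appears with multiplicity equal to its dimension. Check: dim(rho_reg) = sum d_i^2 = 1 + 1 + 1 + 1 + 4 = 8 = |G|.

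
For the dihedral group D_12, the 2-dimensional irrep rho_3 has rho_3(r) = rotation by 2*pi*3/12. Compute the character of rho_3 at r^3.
chi_{rho_3}(r^3) = 2*cos(2*pi*3*3/12) = 0

Reasoning: rho_3(r^3) is rotation by angle 2*pi*3*3/12, whose trace is 2*cos(2*pi*3*3/12) = 0.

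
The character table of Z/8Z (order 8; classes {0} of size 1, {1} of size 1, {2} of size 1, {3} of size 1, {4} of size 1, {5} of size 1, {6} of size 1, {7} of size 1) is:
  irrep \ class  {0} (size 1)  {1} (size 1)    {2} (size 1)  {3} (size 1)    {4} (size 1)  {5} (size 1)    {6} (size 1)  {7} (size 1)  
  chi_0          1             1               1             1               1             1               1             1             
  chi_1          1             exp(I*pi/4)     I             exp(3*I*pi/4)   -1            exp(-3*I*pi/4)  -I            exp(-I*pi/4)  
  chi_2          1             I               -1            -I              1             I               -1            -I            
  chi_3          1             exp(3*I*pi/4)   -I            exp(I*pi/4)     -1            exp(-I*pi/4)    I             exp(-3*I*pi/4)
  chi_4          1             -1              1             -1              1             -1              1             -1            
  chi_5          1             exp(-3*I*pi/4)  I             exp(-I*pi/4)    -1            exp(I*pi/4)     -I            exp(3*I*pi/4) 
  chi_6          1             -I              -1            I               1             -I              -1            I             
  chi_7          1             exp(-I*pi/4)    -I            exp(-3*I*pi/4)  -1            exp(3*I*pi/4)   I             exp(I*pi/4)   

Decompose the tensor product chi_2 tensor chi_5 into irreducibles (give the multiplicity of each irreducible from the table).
chi_2 tensor chi_5 = chi_7 (all other irreducibles have multiplicity 0).

The character of a tensor product is the pointwise product (chi_2 * chi_5)(C) = chi_2(C) * chi_5(C):
  {0}: (1)*(1), {1}: (I)*(exp(-3*I*pi/4)), {2}: (-1)*(I), {3}: (-I)*(exp(-I*pi/4)), {4}: (1)*(-1), {5}: (I)*(exp(I*pi/4)), {6}: (-1)*(-I), {7}: (-I)*(exp(3*I*pi/4))
so (chi_2 * chi_5) takes values
  {0} -> 1, {1} -> exp(-I*pi/4), {2} -> -I, {3} -> -exp(I*pi/4), {4} -> -1, {5} -> exp(3*I*pi/4), {6} -> I, {7} -> -exp(-3*I*pi/4).
Now take the inner product of this character with each irreducible chi from the table, <chi_2*chi_5, chi> = (1/8) sum_C |C| (chi_2*chi_5)(C) conj(chi(C)):
  <chi_2*chi_5, chi_0> = (1/8)[1*(1)*conj(1) + 1*(exp(-I*pi/4))*conj(1) + 1*(-I)*conj(1) + 1*(-exp(I*pi/4))*conj(1) + 1*(-1)*conj(1) + 1*(exp(3*I*pi/4))*conj(1) + 1*(I)*conj(1) + 1*(-exp(-3*I*pi/4))*conj(1)]
      = (1/8)[(1) + (exp(-I*pi/4)) + (-I) + (-exp(I*pi/4)) + (-1) + (exp(3*I*pi/4)) + (I) + (-exp(-3*I*pi/4))] = 0/8 = 0
  <chi_2*chi_5, chi_1> = (1/8)[1*(1)*conj(1) + 1*(exp(-I*pi/4))*conj(exp(I*pi/4)) + 1*(-I)*conj(I) + 1*(-exp(I*pi/4))*conj(exp(3*I*pi/4)) + 1*(-1)*conj(-1) + 1*(exp(3*I*pi/4))*conj(exp(-3*I*pi/4)) + 1*(I)*conj(-I) + 1*(-exp(-3*I*pi/4))*conj(exp(-I*pi/4))]
      = (1/8)[(1) + (-I) + (-1) + (I) + (1) + (-I) + (-1) + (I)] = 0/8 = 0
  <chi_2*chi_5, chi_2> = (1/8)[1*(1)*conj(1) + 1*(exp(-I*pi/4))*conj(I) + 1*(-I)*conj(-1) + 1*(-exp(I*pi/4))*conj(-I) + 1*(-1)*conj(1) + 1*(exp(3*I*pi/4))*conj(I) + 1*(I)*conj(-1) + 1*(-exp(-3*I*pi/4))*conj(-I)]
      = (1/8)[(1) + (-exp(I*pi/4)) + (I) + (-exp(3*I*pi/4)) + (-1) + (-exp(-3*I*pi/4)) + (-I) + (-exp(-I*pi/4))] = 0/8 = 0
  <chi_2*chi_5, chi_3> = (1/8)[1*(1)*conj(1) + 1*(exp(-I*pi/4))*conj(exp(3*I*pi/4)) + 1*(-I)*conj(-I) + 1*(-exp(I*pi/4))*conj(exp(I*pi/4)) + 1*(-1)*conj(-1) + 1*(exp(3*I*pi/4))*conj(exp(-I*pi/4)) + 1*(I)*conj(I) + 1*(-exp(-3*I*pi/4))*conj(exp(-3*I*pi/4))]
      = (1/8)[(1) + (-1) + (1) + (-1) + (1) + (-1) + (1) + (-1)] = 0/8 = 0
  <chi_2*chi_5, chi_4> = (1/8)[1*(1)*conj(1) + 1*(exp(-I*pi/4))*conj(-1) + 1*(-I)*conj(1) + 1*(-exp(I*pi/4))*conj(-1) + 1*(-1)*conj(1) + 1*(exp(3*I*pi/4))*conj(-1) + 1*(I)*conj(1) + 1*(-exp(-3*I*pi/4))*conj(-1)]
      = (1/8)[(1) + (-exp(-I*pi/4)) + (-I) + (exp(I*pi/4)) + (-1) + (-exp(3*I*pi/4)) + (I) + (exp(-3*I*pi/4))] = 0/8 = 0
  <chi_2*chi_5, chi_5> = (1/8)[1*(1)*conj(1) + 1*(exp(-I*pi/4))*conj(exp(-3*I*pi/4)) + 1*(-I)*conj(I) + 1*(-exp(I*pi/4))*conj(exp(-I*pi/4)) + 1*(-1)*conj(-1) + 1*(exp(3*I*pi/4))*conj(exp(I*pi/4)) + 1*(I)*conj(-I) + 1*(-exp(-3*I*pi/4))*conj(exp(3*I*pi/4))]
      = (1/8)[(1) + (I) + (-1) + (-I) + (1) + (I) + (-1) + (-I)] = 0/8 = 0
  <chi_2*chi_5, chi_6> = (1/8)[1*(1)*conj(1) + 1*(exp(-I*pi/4))*conj(-I) + 1*(-I)*conj(-1) + 1*(-exp(I*pi/4))*conj(I) + 1*(-1)*conj(1) + 1*(exp(3*I*pi/4))*conj(-I) + 1*(I)*conj(-1) + 1*(-exp(-3*I*pi/4))*conj(I)]
      = (1/8)[(1) + (exp(I*pi/4)) + (I) + (exp(3*I*pi/4)) + (-1) + (exp(-3*I*pi/4)) + (-I) + (exp(-I*pi/4))] = 0/8 = 0
  <chi_2*chi_5, chi_7> = (1/8)[1*(1)*conj(1) + 1*(exp(-I*pi/4))*conj(exp(-I*pi/4)) + 1*(-I)*conj(-I) + 1*(-exp(I*pi/4))*conj(exp(-3*I*pi/4)) + 1*(-1)*conj(-1) + 1*(exp(3*I*pi/4))*conj(exp(3*I*pi/4)) + 1*(I)*conj(I) + 1*(-exp(-3*I*pi/4))*conj(exp(I*pi/4))]
      = (1/8)[(1) + (1) + (1) + (1) + (1) + (1) + (1) + (1)] = 8/8 = 1
(Exp terms are combined using exp(i*s)*conj(exp(i*t)) = exp(i*(s-t)), and sums of them are collapsed using the identity that for every m > 1 the m distinct m-th roots of unity sum to 0, e.g. 1 + exp(2*I*pi/3) + exp(-2*I*pi/3) = 0.)
Hence the multiplicities are chi_7: 1. Dimension check: dim(chi_2)*dim(chi_5) = 1*1 = 1 and sum (mult * dim) = 1*1 = 1.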